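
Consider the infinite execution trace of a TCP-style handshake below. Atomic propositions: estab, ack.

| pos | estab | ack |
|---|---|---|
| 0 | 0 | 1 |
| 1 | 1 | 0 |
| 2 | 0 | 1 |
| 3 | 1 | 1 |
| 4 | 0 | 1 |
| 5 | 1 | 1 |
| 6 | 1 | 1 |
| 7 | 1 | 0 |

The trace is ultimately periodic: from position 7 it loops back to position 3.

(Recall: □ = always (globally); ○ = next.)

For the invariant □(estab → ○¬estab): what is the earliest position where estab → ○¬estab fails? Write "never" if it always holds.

Check estab → ○¬estab at each position in order: 0 ✓, 1 ✓, 2 ✓, 3 ✓, 4 ✓.
At position 5 the labels are {ack, estab} and the next position 6 has {ack, estab}, so estab → ○¬estab is false there. This is the first violation.

5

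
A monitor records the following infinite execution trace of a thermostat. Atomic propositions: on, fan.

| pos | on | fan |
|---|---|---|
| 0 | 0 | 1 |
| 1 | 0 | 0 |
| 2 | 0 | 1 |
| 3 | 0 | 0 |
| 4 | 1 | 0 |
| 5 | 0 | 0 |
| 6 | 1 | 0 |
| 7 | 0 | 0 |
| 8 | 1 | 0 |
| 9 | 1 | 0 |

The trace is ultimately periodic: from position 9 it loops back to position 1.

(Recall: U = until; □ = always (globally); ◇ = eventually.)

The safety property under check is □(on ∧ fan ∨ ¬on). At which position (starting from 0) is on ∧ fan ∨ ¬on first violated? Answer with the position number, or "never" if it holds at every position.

4

Check on ∧ fan ∨ ¬on at each position in order: 0 ✓, 1 ✓, 2 ✓, 3 ✓.
At position 4 the labels are {on}, so on ∧ fan ∨ ¬on is false there. This is the first violation.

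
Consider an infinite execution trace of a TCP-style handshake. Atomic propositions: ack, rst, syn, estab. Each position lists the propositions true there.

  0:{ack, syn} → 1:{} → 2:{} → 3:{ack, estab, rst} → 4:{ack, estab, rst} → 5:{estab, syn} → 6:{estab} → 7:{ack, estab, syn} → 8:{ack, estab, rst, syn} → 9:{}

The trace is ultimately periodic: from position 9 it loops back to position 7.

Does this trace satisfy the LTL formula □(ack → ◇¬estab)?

ack → ◇¬estab holds at every position 0..9, and those are all positions ever visited, so □(ack → ◇¬estab) holds.
Positions where ack holds: 0, 3, 4, 7, 8.
Check ◇¬estab at each: 0→ok, 3→ok, 4→ok, 7→ok, 8→ok.

Yes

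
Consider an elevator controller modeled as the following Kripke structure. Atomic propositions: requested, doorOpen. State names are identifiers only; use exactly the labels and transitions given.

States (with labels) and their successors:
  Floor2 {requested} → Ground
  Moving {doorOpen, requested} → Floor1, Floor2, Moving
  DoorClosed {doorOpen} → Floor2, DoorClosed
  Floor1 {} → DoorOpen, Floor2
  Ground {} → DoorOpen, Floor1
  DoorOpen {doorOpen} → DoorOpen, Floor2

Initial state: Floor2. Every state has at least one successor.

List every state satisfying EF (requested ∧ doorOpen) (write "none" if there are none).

{Moving}

States satisfying requested ∧ doorOpen: {Moving}.
States satisfying EF (requested ∧ doorOpen): {Moving}.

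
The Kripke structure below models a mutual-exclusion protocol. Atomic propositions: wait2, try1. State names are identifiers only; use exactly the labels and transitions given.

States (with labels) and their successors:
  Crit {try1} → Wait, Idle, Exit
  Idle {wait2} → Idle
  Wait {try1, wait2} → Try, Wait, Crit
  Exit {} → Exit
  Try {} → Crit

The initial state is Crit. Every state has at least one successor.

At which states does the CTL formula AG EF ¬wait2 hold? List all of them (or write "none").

{Exit}

States satisfying EF ¬wait2: {Crit, Wait, Exit, Try}.
States satisfying AG EF ¬wait2: {Exit}.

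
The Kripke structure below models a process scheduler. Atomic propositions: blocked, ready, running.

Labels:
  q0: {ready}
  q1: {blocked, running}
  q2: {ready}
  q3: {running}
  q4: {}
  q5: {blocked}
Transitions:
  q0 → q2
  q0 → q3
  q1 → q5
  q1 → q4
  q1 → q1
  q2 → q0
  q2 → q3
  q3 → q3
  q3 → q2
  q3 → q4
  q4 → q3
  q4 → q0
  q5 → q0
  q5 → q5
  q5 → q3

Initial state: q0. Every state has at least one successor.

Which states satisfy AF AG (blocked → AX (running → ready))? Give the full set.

{q0, q2, q3, q4}

States satisfying AG (blocked → AX (running → ready)): {q0, q2, q3, q4}.
States satisfying AF AG (blocked → AX (running → ready)): {q0, q2, q3, q4}.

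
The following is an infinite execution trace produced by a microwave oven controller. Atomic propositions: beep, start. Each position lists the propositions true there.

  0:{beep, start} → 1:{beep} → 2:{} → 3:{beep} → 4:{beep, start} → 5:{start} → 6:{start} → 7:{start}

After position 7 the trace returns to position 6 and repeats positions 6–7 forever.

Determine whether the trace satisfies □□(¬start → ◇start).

□(¬start → ◇start) holds at every position 0..7, and those are all positions ever visited, so □□(¬start → ◇start) holds.

Yes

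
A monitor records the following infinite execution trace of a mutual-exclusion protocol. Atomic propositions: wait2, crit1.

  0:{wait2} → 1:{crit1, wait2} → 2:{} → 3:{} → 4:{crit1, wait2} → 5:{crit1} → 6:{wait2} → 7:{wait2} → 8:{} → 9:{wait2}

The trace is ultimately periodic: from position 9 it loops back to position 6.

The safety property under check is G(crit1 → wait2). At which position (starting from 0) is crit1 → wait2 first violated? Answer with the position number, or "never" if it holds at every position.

5

Check crit1 → wait2 at each position in order: 0 ✓, 1 ✓, 2 ✓, 3 ✓, 4 ✓.
At position 5 the labels are {crit1}, so crit1 → wait2 is false there. This is the first violation.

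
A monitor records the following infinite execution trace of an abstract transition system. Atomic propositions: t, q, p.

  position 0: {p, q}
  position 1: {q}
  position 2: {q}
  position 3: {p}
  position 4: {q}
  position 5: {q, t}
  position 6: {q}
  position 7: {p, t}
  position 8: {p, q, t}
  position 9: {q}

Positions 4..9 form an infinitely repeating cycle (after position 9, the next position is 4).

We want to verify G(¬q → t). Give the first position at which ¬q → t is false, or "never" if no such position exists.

3

Check ¬q → t at each position in order: 0 ✓, 1 ✓, 2 ✓.
At position 3 the labels are {p}, so ¬q → t is false there. This is the first violation.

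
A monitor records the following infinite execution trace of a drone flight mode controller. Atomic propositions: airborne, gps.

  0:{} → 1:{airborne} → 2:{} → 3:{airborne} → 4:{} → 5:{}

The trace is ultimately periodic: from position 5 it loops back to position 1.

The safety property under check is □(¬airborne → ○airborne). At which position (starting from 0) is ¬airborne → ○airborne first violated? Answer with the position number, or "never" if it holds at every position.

Check ¬airborne → ○airborne at each position in order: 0 ✓, 1 ✓, 2 ✓, 3 ✓.
At position 4 the labels are {} and the next position 5 has {}, so ¬airborne → ○airborne is false there. This is the first violation.

4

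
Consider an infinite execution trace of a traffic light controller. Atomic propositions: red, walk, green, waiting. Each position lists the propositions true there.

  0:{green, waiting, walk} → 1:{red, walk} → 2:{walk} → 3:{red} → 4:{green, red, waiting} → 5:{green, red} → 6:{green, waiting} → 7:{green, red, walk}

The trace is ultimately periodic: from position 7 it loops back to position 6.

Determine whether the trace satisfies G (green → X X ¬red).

No

green → X X ¬red must hold at every position from 0 onward. It fails at position 5, so G (green → X X ¬red) is false.
Positions where green holds: 0, 4, 5, 6, 7.
Check X X ¬red at each: 0→ok, 4→ok, 5→fails, 6→ok, 7→fails.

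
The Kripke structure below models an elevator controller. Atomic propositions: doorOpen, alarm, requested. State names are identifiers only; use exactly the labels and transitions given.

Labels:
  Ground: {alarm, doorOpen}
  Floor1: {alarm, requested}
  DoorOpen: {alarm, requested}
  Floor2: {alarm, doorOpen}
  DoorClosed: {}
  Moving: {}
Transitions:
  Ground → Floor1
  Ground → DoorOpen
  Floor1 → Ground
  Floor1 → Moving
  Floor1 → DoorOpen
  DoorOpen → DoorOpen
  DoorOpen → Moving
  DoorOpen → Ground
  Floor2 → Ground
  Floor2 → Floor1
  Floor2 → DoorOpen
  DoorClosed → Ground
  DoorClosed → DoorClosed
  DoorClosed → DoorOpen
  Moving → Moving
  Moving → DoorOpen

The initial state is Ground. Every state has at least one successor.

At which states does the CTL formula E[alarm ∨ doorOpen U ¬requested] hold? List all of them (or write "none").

{Ground, Floor1, DoorOpen, Floor2, DoorClosed, Moving}

States satisfying alarm ∨ doorOpen: {Ground, Floor1, DoorOpen, Floor2}.
States satisfying ¬requested: {Ground, Floor2, DoorClosed, Moving}.
States satisfying E[alarm ∨ doorOpen U ¬requested]: {Ground, Floor1, DoorOpen, Floor2, DoorClosed, Moving}.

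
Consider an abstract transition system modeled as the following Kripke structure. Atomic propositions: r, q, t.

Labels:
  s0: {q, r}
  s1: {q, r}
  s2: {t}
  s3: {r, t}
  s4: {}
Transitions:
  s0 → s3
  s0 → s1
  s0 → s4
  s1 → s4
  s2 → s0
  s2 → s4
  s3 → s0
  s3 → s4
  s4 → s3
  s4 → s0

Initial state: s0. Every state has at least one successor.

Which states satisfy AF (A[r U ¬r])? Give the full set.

{s1, s2, s4}

States satisfying A[r U ¬r]: {s1, s2, s4}.
States satisfying AF (A[r U ¬r]): {s1, s2, s4}.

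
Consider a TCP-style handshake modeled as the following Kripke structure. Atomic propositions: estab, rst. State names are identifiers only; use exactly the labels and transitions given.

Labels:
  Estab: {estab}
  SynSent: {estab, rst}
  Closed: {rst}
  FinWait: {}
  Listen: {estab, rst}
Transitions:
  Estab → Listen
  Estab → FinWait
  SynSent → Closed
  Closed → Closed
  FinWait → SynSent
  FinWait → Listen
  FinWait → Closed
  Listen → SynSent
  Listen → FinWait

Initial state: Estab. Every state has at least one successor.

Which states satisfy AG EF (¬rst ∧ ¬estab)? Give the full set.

none

States satisfying EF (¬rst ∧ ¬estab): {Estab, FinWait, Listen}.
States satisfying AG EF (¬rst ∧ ¬estab): ∅.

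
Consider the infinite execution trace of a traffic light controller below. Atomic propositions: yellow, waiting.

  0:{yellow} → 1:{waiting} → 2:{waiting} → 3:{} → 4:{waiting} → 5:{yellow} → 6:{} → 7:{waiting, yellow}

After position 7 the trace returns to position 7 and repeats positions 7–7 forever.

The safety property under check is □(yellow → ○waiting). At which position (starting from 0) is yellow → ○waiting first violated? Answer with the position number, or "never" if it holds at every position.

Check yellow → ○waiting at each position in order: 0 ✓, 1 ✓, 2 ✓, 3 ✓, 4 ✓.
At position 5 the labels are {yellow} and the next position 6 has {}, so yellow → ○waiting is false there. This is the first violation.

5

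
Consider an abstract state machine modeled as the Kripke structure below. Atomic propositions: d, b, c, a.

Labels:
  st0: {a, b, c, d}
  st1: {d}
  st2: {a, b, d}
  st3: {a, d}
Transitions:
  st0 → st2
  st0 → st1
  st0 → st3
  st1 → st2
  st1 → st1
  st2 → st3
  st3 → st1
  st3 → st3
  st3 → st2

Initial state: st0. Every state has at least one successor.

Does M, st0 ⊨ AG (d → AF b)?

Does not hold

States satisfying d → AF b: {st0, st2}.
States satisfying AG (d → AF b): ∅.
st1 is reachable from st0 and violates d → AF b, so AG fails at st0.
st0 ∉ Sat(AG (d → AF b)).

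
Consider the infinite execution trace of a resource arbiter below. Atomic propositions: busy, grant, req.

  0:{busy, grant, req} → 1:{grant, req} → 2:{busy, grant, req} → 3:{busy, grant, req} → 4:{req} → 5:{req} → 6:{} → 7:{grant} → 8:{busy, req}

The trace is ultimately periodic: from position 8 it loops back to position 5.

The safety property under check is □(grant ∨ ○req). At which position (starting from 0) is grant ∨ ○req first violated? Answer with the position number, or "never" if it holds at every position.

5

Check grant ∨ ○req at each position in order: 0 ✓, 1 ✓, 2 ✓, 3 ✓, 4 ✓.
At position 5 the labels are {req} and the next position 6 has {}, so grant ∨ ○req is false there. This is the first violation.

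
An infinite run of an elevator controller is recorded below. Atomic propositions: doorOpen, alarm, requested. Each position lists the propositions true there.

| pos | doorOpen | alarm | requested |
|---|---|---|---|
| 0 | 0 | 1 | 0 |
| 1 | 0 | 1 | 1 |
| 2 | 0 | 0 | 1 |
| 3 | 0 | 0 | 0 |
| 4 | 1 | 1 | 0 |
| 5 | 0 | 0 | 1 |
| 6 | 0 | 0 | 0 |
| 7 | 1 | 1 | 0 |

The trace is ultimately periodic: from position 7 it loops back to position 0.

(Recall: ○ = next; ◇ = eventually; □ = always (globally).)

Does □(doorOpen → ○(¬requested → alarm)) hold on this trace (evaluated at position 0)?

Holds

doorOpen → ○(¬requested → alarm) holds at every position 0..7, and those are all positions ever visited, so □(doorOpen → ○(¬requested → alarm)) holds.
Positions where doorOpen holds: 4, 7.
Check ○(¬requested → alarm) at each: 4→ok, 7→ok.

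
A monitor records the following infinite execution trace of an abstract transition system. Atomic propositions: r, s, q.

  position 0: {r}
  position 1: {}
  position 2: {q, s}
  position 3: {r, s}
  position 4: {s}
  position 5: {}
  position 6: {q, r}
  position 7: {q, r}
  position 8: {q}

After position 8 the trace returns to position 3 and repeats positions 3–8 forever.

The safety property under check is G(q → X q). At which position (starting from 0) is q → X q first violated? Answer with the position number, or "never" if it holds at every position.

2

Check q → X q at each position in order: 0 ✓, 1 ✓.
At position 2 the labels are {q, s} and the next position 3 has {r, s}, so q → X q is false there. This is the first violation.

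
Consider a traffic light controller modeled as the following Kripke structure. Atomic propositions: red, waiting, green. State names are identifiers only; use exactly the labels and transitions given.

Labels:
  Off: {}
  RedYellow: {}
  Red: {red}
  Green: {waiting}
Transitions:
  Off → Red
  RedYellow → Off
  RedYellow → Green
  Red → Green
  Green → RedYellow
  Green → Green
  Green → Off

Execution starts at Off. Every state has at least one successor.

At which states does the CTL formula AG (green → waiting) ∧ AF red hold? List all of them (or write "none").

States satisfying green → waiting: {Off, RedYellow, Red, Green}.
States satisfying AG (green → waiting): {Off, RedYellow, Red, Green}.
States satisfying red: {Red}.
States satisfying AF red: {Off, Red}.
States satisfying AG (green → waiting) ∧ AF red: {Off, Red}.

{Off, Red}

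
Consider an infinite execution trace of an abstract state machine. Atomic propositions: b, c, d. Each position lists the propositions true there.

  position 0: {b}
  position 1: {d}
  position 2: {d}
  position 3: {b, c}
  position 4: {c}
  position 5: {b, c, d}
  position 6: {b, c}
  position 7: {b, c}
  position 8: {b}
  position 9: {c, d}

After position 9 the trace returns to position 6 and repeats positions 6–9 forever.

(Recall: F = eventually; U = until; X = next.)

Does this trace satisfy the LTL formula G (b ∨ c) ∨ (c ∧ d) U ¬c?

b ∨ c must hold at every position from 0 onward. It fails at position 1, so G (b ∨ c) is false.
Walking from position 0: ¬c first holds at position 0, and c ∧ d holds at every earlier position along the way, so (c ∧ d) U ¬c holds.
At position 0: G (b ∨ c) is false; (c ∧ d) U ¬c is true; so G (b ∨ c) ∨ (c ∧ d) U ¬c is true.

Satisfied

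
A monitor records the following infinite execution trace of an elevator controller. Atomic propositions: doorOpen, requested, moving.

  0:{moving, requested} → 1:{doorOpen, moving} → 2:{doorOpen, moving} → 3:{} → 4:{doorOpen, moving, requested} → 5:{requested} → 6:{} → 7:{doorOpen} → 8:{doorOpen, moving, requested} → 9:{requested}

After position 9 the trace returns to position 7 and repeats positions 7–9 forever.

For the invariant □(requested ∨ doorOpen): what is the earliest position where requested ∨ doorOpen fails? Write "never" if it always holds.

Check requested ∨ doorOpen at each position in order: 0 ✓, 1 ✓, 2 ✓.
At position 3 the labels are {}, so requested ∨ doorOpen is false there. This is the first violation.

3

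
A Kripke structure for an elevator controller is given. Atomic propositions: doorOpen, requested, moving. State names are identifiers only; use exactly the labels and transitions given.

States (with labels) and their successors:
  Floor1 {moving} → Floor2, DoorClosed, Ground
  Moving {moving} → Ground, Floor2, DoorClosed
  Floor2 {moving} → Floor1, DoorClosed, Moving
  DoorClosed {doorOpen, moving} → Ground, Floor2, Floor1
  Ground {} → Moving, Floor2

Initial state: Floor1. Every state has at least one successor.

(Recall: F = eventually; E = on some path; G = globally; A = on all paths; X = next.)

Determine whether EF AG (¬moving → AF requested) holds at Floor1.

States satisfying AG (¬moving → AF requested): ∅.
States satisfying EF AG (¬moving → AF requested): ∅.
No suitable path/successor from Floor1 witnesses the formula.
Floor1 ∉ Sat(EF AG (¬moving → AF requested)).

Does not hold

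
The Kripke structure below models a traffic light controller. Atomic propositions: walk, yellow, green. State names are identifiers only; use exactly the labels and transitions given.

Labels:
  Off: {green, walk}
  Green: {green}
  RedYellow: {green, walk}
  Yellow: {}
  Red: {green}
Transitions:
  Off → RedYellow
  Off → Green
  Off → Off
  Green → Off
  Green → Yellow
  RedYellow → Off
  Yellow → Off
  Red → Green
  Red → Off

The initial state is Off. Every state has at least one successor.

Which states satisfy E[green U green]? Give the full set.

States satisfying green: {Off, Green, RedYellow, Red}.
States satisfying E[green U green]: {Off, Green, RedYellow, Red}.

{Off, Green, RedYellow, Red}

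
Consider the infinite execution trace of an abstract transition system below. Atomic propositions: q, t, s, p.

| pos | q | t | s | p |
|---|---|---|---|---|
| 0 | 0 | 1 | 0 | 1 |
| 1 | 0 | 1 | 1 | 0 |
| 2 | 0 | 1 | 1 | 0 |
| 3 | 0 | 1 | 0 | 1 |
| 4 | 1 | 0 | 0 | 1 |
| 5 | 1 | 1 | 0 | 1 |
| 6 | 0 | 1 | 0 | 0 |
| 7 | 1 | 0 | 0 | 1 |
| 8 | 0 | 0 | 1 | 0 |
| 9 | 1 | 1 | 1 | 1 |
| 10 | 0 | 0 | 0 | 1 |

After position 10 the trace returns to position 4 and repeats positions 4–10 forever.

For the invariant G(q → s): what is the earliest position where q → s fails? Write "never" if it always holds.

Check q → s at each position in order: 0 ✓, 1 ✓, 2 ✓, 3 ✓.
At position 4 the labels are {p, q}, so q → s is false there. This is the first violation.

4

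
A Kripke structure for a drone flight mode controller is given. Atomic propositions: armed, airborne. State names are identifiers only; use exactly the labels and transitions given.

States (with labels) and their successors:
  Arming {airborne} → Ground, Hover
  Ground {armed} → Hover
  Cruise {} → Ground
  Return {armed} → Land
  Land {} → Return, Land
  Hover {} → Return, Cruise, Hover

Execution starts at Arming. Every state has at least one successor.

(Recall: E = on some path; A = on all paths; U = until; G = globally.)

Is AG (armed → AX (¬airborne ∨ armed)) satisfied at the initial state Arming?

Satisfied

States satisfying armed → AX (¬airborne ∨ armed): {Arming, Ground, Cruise, Return, Land, Hover}.
States satisfying AG (armed → AX (¬airborne ∨ armed)): {Arming, Ground, Cruise, Return, Land, Hover}.
Every state reachable from Arming satisfies armed → AX (¬airborne ∨ armed).
Arming ∈ Sat(AG (armed → AX (¬airborne ∨ armed))).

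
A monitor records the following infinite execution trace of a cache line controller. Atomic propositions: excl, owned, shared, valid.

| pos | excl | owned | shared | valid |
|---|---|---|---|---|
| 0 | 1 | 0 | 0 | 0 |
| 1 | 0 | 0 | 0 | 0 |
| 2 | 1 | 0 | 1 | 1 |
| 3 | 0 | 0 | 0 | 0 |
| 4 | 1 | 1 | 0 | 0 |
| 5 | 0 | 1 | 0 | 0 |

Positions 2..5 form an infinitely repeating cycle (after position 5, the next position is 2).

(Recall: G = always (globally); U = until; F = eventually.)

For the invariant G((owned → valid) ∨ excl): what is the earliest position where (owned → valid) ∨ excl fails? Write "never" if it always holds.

Check (owned → valid) ∨ excl at each position in order: 0 ✓, 1 ✓, 2 ✓, 3 ✓, 4 ✓.
At position 5 the labels are {owned}, so (owned → valid) ∨ excl is false there. This is the first violation.

5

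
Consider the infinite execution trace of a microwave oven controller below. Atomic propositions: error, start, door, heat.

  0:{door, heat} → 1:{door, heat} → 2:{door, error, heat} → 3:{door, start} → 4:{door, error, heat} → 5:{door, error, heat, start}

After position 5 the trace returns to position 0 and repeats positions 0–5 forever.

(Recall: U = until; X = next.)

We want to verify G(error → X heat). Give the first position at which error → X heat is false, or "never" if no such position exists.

Check error → X heat at each position in order: 0 ✓, 1 ✓.
At position 2 the labels are {door, error, heat} and the next position 3 has {door, start}, so error → X heat is false there. This is the first violation.

2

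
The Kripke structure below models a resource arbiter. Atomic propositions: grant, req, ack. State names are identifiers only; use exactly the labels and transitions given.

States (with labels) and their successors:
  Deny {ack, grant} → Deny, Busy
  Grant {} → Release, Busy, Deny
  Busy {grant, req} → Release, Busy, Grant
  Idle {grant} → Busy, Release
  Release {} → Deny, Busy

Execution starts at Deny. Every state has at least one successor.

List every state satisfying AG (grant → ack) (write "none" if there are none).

States satisfying grant → ack: {Deny, Grant, Release}.
States satisfying AG (grant → ack): ∅.

none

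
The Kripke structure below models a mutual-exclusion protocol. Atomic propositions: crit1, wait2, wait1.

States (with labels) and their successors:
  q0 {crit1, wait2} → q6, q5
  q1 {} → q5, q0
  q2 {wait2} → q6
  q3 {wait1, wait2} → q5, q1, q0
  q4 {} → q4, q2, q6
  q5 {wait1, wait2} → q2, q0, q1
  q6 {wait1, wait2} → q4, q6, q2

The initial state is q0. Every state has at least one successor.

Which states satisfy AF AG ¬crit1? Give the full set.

States satisfying AG ¬crit1: {q2, q4, q6}.
States satisfying AF AG ¬crit1: {q2, q4, q6}.

{q2, q4, q6}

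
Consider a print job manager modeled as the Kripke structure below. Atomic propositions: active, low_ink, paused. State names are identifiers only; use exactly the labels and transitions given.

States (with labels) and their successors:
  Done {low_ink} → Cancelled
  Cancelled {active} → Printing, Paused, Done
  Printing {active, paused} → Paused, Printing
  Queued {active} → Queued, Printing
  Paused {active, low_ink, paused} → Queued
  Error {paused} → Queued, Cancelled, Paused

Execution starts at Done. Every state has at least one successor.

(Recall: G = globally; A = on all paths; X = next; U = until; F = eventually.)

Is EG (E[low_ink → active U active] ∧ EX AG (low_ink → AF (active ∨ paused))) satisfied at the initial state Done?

Does not hold

States satisfying EG (E[low_ink → active U active] ∧ EX AG (low_ink → AF (active ∨ paused))): {Cancelled, Printing, Queued, Paused, Error}.
No suitable path/successor from Done witnesses the formula.
Done ∉ Sat(EG (E[low_ink → active U active] ∧ EX AG (low_ink → AF (active ∨ paused)))).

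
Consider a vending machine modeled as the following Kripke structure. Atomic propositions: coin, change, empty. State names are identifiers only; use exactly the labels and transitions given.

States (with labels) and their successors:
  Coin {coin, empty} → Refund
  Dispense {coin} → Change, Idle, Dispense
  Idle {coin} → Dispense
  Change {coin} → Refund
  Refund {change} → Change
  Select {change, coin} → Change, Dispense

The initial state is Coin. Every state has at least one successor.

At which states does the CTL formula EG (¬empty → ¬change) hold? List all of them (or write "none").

States satisfying ¬empty → ¬change: {Coin, Dispense, Idle, Change}.
States satisfying EG (¬empty → ¬change): {Dispense, Idle}.

{Dispense, Idle}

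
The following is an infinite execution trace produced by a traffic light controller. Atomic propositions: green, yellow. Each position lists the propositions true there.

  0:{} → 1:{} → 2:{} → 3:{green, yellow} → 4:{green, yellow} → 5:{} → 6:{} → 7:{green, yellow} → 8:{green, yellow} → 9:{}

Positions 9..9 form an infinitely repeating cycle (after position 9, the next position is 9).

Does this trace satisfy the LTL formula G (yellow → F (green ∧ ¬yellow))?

No

yellow → F (green ∧ ¬yellow) must hold at every position from 0 onward. It fails at position 3, so G (yellow → F (green ∧ ¬yellow)) is false.
Positions where yellow holds: 3, 4, 7, 8.
Check F (green ∧ ¬yellow) at each: 3→fails, 4→fails, 7→fails, 8→fails.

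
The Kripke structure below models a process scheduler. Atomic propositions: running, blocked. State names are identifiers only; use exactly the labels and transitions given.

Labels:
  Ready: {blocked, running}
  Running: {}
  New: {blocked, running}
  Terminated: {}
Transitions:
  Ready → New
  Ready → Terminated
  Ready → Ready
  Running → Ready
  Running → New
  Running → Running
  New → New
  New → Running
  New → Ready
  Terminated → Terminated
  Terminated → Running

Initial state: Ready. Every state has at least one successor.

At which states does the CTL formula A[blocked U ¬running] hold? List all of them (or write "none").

{Running, Terminated}

States satisfying blocked: {Ready, New}.
States satisfying ¬running: {Running, Terminated}.
States satisfying A[blocked U ¬running]: {Running, Terminated}.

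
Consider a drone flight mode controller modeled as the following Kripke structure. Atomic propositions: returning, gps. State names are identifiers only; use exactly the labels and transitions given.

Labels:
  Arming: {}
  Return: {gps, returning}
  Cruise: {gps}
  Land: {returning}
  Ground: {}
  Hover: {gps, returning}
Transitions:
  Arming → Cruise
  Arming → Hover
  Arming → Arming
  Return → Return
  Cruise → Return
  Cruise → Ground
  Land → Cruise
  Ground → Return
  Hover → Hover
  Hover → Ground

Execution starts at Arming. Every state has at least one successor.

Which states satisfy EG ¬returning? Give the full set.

{Arming}

States satisfying ¬returning: {Arming, Cruise, Ground}.
States satisfying EG ¬returning: {Arming}.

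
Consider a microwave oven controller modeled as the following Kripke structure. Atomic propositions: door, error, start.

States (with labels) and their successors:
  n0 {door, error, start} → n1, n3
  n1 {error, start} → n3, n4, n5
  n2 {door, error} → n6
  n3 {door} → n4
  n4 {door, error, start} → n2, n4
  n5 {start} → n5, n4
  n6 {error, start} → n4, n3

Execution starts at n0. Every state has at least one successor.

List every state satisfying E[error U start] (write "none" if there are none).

States satisfying error: {n0, n1, n2, n4, n6}.
States satisfying start: {n0, n1, n4, n5, n6}.
States satisfying E[error U start]: {n0, n1, n2, n4, n5, n6}.

{n0, n1, n2, n4, n5, n6}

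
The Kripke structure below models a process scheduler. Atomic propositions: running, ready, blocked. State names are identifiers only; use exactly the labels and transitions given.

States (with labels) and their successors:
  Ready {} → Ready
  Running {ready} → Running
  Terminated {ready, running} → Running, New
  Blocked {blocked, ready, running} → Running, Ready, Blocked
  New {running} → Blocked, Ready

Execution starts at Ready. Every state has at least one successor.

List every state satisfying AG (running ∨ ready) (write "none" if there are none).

States satisfying running ∨ ready: {Running, Terminated, Blocked, New}.
States satisfying AG (running ∨ ready): {Running}.

{Running}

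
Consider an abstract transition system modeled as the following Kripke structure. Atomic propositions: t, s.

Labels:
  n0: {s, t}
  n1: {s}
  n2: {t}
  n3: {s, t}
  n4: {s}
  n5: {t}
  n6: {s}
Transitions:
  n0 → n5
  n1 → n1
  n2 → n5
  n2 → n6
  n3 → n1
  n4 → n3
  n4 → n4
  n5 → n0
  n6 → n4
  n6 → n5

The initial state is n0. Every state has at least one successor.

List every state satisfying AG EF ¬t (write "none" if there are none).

{n1, n3, n4}

States satisfying EF ¬t: {n1, n2, n3, n4, n6}.
States satisfying AG EF ¬t: {n1, n3, n4}.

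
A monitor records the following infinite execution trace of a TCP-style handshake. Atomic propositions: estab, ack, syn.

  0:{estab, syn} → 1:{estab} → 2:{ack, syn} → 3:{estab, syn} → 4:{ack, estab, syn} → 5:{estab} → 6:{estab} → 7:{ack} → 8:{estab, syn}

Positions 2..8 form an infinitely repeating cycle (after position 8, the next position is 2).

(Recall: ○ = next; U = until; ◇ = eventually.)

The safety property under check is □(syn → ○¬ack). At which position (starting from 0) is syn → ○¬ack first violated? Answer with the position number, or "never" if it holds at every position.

Check syn → ○¬ack at each position in order: 0 ✓, 1 ✓, 2 ✓.
At position 3 the labels are {estab, syn} and the next position 4 has {ack, estab, syn}, so syn → ○¬ack is false there. This is the first violation.

3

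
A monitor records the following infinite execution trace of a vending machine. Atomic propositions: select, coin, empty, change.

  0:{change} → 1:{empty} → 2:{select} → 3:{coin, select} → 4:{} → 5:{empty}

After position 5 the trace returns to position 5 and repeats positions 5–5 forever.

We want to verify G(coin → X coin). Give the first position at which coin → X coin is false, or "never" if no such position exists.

Check coin → X coin at each position in order: 0 ✓, 1 ✓, 2 ✓.
At position 3 the labels are {coin, select} and the next position 4 has {}, so coin → X coin is false there. This is the first violation.

3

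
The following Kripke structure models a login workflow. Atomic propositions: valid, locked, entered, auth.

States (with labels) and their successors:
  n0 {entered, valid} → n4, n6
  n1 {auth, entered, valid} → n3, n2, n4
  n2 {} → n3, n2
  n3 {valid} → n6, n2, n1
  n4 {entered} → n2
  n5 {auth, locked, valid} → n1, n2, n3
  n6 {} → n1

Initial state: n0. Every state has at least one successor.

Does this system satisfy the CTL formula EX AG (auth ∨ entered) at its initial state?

Does not hold

States satisfying AG (auth ∨ entered): ∅.
States satisfying EX AG (auth ∨ entered): ∅.
No suitable path/successor from n0 witnesses the formula.
n0 ∉ Sat(EX AG (auth ∨ entered)).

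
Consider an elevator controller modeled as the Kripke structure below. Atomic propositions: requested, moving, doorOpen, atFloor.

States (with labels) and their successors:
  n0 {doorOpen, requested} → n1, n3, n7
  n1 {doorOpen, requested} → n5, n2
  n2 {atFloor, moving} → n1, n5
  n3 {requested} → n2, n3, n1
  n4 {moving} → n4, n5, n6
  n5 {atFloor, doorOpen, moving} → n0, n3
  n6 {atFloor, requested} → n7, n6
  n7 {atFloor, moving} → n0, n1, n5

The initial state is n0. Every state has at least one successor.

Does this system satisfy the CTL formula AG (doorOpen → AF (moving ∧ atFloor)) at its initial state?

States satisfying doorOpen → AF (moving ∧ atFloor): {n1, n2, n3, n4, n5, n6, n7}.
States satisfying AG (doorOpen → AF (moving ∧ atFloor)): ∅.
n0 is reachable from n0 and violates doorOpen → AF (moving ∧ atFloor), so AG fails at n0.
n0 ∉ Sat(AG (doorOpen → AF (moving ∧ atFloor))).

Violated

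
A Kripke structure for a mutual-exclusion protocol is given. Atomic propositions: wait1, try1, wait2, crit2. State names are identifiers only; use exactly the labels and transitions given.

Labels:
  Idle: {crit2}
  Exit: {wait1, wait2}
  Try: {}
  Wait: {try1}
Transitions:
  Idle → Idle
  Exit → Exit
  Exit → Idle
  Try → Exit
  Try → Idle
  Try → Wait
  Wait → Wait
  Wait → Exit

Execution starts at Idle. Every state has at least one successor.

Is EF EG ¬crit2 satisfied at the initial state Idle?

States satisfying EG ¬crit2: {Exit, Try, Wait}.
States satisfying EF EG ¬crit2: {Exit, Try, Wait}.
No suitable path/successor from Idle witnesses the formula.
Idle ∉ Sat(EF EG ¬crit2).

Violated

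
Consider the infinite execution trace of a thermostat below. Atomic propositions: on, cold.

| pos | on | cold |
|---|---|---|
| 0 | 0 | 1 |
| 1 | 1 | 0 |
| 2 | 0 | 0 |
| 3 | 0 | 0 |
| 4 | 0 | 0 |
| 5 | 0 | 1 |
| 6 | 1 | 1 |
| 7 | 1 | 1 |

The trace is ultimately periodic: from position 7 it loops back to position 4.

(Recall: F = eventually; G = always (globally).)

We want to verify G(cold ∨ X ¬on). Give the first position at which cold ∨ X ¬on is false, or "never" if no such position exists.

never

cold ∨ X ¬on holds at every position 0..7, and those are all the positions the trace ever visits, so the invariant G(cold ∨ X ¬on) is never violated.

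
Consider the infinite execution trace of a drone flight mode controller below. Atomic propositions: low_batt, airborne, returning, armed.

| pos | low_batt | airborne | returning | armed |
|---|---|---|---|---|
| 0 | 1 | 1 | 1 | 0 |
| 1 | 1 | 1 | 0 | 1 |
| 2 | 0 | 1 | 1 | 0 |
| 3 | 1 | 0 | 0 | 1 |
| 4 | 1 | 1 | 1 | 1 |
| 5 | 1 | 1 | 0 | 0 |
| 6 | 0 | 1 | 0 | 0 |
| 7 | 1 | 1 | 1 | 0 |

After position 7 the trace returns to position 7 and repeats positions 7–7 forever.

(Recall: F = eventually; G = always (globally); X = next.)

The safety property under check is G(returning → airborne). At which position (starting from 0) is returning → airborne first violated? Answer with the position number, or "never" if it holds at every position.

returning → airborne holds at every position 0..7, and those are all the positions the trace ever visits, so the invariant G(returning → airborne) is never violated.

never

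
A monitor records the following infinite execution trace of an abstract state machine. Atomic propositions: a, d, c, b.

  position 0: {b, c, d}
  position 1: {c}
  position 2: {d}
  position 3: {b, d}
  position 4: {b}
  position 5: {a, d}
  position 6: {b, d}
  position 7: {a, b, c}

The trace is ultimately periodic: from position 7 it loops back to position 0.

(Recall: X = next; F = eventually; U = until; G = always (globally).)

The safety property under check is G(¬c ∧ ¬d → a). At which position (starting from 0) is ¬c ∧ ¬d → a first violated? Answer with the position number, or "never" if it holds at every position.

Check ¬c ∧ ¬d → a at each position in order: 0 ✓, 1 ✓, 2 ✓, 3 ✓.
At position 4 the labels are {b}, so ¬c ∧ ¬d → a is false there. This is the first violation.

4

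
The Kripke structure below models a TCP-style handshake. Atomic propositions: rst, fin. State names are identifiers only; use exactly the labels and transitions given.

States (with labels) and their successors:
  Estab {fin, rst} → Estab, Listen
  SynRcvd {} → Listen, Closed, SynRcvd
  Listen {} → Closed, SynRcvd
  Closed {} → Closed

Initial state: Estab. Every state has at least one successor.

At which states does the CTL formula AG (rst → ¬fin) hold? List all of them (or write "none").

{SynRcvd, Listen, Closed}

States satisfying rst → ¬fin: {SynRcvd, Listen, Closed}.
States satisfying AG (rst → ¬fin): {SynRcvd, Listen, Closed}.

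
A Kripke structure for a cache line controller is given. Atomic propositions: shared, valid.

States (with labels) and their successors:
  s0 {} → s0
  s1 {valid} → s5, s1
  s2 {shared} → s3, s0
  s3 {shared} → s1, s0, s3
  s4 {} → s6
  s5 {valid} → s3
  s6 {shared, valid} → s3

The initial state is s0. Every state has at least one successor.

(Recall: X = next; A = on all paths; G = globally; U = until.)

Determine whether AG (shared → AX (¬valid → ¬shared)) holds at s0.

Holds

States satisfying shared → AX (¬valid → ¬shared): {s0, s1, s4, s5}.
States satisfying AG (shared → AX (¬valid → ¬shared)): {s0}.
Every state reachable from s0 satisfies shared → AX (¬valid → ¬shared).
s0 ∈ Sat(AG (shared → AX (¬valid → ¬shared))).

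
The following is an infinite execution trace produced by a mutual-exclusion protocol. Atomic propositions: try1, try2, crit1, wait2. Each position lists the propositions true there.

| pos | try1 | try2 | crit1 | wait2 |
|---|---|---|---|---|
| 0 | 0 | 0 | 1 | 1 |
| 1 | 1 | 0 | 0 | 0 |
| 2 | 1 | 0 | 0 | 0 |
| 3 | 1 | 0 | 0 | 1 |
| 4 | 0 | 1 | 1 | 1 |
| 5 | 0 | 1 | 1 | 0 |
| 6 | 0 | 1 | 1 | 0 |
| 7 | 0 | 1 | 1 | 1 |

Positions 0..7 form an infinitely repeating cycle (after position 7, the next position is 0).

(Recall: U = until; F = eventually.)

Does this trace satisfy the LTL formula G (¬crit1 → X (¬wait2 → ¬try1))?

¬crit1 → X (¬wait2 → ¬try1) must hold at every position from 0 onward. It fails at position 1, so G (¬crit1 → X (¬wait2 → ¬try1)) is false.
Positions where ¬crit1 holds: 1, 2, 3.
Check X (¬wait2 → ¬try1) at each: 1→fails, 2→ok, 3→ok.

Does not hold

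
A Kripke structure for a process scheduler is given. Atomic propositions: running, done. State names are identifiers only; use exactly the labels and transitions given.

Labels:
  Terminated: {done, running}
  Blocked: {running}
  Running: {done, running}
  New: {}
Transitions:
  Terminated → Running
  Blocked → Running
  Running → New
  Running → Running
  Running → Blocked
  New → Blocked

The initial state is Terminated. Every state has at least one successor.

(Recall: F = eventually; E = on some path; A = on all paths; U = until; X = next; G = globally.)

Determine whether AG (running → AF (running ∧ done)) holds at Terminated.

Holds

States satisfying running → AF (running ∧ done): {Terminated, Blocked, Running, New}.
States satisfying AG (running → AF (running ∧ done)): {Terminated, Blocked, Running, New}.
Every state reachable from Terminated satisfies running → AF (running ∧ done).
Terminated ∈ Sat(AG (running → AF (running ∧ done))).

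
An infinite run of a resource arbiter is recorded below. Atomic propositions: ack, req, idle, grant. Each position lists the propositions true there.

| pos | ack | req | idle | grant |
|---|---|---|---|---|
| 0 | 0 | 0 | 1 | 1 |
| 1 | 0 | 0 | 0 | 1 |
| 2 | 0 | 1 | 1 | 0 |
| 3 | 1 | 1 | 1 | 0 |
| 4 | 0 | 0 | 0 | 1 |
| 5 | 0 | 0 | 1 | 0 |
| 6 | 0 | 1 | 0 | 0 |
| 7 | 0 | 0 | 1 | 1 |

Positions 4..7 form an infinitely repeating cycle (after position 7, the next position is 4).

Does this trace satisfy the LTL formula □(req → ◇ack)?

req → ◇ack must hold at every position from 0 onward. It fails at position 6, so □(req → ◇ack) is false.
Positions where req holds: 2, 3, 6.
Check ◇ack at each: 2→ok, 3→ok, 6→fails.

Does not hold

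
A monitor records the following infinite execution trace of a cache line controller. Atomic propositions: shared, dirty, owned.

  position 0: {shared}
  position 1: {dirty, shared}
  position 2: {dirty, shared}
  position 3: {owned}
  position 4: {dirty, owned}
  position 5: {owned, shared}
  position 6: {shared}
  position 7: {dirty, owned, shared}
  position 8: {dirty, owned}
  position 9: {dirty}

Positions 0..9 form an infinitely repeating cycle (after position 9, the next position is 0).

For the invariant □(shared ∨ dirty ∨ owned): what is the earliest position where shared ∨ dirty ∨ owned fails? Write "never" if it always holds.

shared ∨ dirty ∨ owned holds at every position 0..9, and those are all the positions the trace ever visits, so the invariant □(shared ∨ dirty ∨ owned) is never violated.

never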